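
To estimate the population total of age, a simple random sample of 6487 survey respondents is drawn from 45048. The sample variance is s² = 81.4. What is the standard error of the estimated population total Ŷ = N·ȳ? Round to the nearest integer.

4669

Var(Ŷ) = N²·Var(ȳ) = N²·(1 − n/N)·s²/n.
f = 6487/45048 = 0.14400195; Var(ȳ) = 0.85599805·81.4/6487 = 0.010741212.
Var(Ŷ) = 45048² · 0.010741212 = 2.1797381 × 10^7.
SE(Ŷ) = √(2.1797381 × 10^7) = 4669.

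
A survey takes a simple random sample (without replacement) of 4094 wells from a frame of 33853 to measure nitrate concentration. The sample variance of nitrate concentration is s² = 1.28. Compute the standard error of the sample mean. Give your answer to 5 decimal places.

0.01658

Under SRS without replacement, Var(ȳ) = (1 − f)·s²/n with f = n/N = 4094/33853 = 0.12093463.
Var(ȳ) = (1 − 0.12093463)·1.28/4094 = 0.87906537·3.1265266 × 10^-4 = 2.7484213 × 10^-4.
SE(ȳ) = √(2.7484213 × 10^-4) = 0.01658.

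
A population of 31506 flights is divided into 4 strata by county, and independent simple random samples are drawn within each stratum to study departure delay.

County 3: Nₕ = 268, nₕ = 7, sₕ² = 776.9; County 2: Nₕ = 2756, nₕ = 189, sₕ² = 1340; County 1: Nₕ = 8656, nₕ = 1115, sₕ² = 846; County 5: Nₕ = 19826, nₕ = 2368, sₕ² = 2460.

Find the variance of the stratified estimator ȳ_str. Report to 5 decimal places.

Var(ȳ_str) = Σₕ Wₕ²(1 − fₕ)sₕ²/nₕ with Wₕ = Nₕ/N, N = 31506.
County 3: Wₕ = 0.00850632; term = 0.00850632²·(1 − 0.02611940)·776.9/7 = 0.007820884.
County 2: Wₕ = 0.08747540; term = 0.08747540²·(1 − 0.06857765)·1340/189 = 0.050531424.
County 1: Wₕ = 0.27474132; term = 0.27474132²·(1 − 0.12881238)·846/1115 = 0.049894784.
County 5: Wₕ = 0.62927696; term = 0.62927696²·(1 − 0.11943912)·2460/2368 = 0.36224005.
Sum = 0.47048714.

0.47049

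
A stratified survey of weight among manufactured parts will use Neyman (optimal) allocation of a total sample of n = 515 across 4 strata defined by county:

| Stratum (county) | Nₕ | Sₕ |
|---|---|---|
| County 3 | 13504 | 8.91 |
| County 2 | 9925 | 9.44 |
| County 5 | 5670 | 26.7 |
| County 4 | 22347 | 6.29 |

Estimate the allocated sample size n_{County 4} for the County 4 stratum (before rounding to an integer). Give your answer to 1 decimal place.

143.1

Neyman allocation: nₕ = n·NₕSₕ / Σⱼ NⱼSⱼ.
Σ NⱼSⱼ = 13504·8.91 + 9925·9.44 + 5670·26.7 + 22347·6.29 = 505964.27.
n_{County 4} = 515·22347·6.29 / 505964.27 = 143.1.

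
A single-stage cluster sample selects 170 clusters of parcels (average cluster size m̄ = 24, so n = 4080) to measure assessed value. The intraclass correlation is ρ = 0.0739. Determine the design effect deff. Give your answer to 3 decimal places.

deff = 1 + (24 − 1)·0.0739 = 1 + 1.6997 = 2.6997.

2.700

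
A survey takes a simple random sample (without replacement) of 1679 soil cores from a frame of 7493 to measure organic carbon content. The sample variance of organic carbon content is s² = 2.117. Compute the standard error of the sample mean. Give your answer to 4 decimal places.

0.0313

Under SRS without replacement, Var(ȳ) = (1 − f)·s²/n with f = n/N = 1679/7493 = 0.22407580.
Var(ȳ) = (1 − 0.22407580)·2.117/1679 = 0.77592420·0.0012608696 = 9.783392 × 10^-4.
SE(ȳ) = √(9.783392 × 10^-4) = 0.0313.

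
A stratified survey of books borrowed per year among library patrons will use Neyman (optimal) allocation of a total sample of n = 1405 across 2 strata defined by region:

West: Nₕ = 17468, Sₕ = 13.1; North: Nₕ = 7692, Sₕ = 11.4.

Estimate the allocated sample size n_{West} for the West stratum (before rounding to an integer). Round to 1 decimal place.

Neyman allocation: nₕ = n·NₕSₕ / Σⱼ NⱼSⱼ.
Σ NⱼSⱼ = 17468·13.1 + 7692·11.4 = 316519.6.
n_{West} = 1405·17468·13.1 / 316519.6 = 1015.8.

1015.8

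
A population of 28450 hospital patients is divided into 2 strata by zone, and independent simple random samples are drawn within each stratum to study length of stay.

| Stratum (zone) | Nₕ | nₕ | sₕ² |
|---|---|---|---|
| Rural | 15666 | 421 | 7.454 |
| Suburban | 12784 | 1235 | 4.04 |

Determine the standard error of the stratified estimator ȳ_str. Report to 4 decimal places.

Var(ȳ_str) = Σₕ Wₕ²(1 − fₕ)sₕ²/nₕ with Wₕ = Nₕ/N, N = 28450.
Rural: Wₕ = 0.55065026; term = 0.55065026²·(1 − 0.02687348)·7.454/421 = 0.0052243023.
Suburban: Wₕ = 0.44934974; term = 0.44934974²·(1 − 0.09660513)·4.04/1235 = 5.9670683 × 10^-4.
Sum = 0.0058210091.
SE = √(0.0058210091) = 0.0763.

0.0763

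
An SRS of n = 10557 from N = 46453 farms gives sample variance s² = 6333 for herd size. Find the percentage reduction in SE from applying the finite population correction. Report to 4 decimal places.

12.0945

f = n/N = 10557/46453 = 0.22726196.
SE_no-fpc = √(s²/n) = 0.77452329; SE_fpc = √((1−f)s²/n) = 0.68084872.
Ratio = √(1−f) = 0.87905520. Reduction = 100·(1 − 0.87905520) = 12.0945%.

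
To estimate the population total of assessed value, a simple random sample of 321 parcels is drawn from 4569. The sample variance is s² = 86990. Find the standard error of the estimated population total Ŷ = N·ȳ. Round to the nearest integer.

72525

Var(Ŷ) = N²·Var(ȳ) = N²·(1 − n/N)·s²/n.
f = 321/4569 = 0.07025607; Var(ȳ) = 0.92974393·86990/321 = 251.95771.
Var(Ŷ) = 4569² · 251.95771 = 5.2598089 × 10^9.
SE(Ŷ) = √(5.2598089 × 10^9) = 72525.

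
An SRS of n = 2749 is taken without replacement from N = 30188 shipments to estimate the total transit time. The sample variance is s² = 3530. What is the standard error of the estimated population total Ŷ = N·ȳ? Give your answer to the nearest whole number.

32614

Var(Ŷ) = N²·Var(ȳ) = N²·(1 − n/N)·s²/n.
f = 2749/30188 = 0.09106267; Var(ȳ) = 0.90893733·3530/2749 = 1.1671694.
Var(Ŷ) = 30188² · 1.1671694 = 1.0636594 × 10^9.
SE(Ŷ) = √(1.0636594 × 10^9) = 32614.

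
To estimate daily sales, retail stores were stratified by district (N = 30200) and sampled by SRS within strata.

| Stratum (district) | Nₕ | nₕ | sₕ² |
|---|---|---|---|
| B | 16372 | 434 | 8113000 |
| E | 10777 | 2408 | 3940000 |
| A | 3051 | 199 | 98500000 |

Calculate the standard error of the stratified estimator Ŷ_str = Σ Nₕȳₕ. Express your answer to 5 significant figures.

3.0549 × 10^6

Var(Ŷ_str) = Σₕ Nₕ²(1 − fₕ)sₕ²/nₕ.
B: 16372²·(1 − 434/16372)·8113000/434 = 4.8778372 × 10^12.
E: 10777²·(1 − 2408/10777)·3940000/2408 = 1.4757446 × 10^11.
A: 3051²·(1 − 199/3051)·98500000/199 = 4.3070001 × 10^12.
Sum = 9.3324118 × 10^12.
SE = √(9.3324118 × 10^12) = 3.0549 × 10^6.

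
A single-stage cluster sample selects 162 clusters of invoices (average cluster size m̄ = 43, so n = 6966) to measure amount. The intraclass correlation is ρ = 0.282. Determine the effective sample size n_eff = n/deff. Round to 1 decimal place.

deff = 1 + (43 − 1)·0.282 = 1 + 11.844 = 12.844.
n_eff = 6966 / 12.844 = 542.4.

542.4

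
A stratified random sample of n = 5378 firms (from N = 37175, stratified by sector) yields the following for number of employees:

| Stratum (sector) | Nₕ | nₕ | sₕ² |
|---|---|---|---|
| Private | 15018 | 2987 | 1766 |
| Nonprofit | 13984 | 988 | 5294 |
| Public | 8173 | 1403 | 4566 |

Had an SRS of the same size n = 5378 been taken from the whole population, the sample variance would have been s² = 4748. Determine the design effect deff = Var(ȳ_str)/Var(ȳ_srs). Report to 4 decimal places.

1.2080

Var(ȳ_str) = Σ Wₕ²(1−fₕ)sₕ²/nₕ with Wₕ = Nₕ/37175:
  Private: (15018/37175)²·(1−2987/15018)·1766/2987 = 0.077297838
  Nonprofit: (13984/37175)²·(1−988/13984)·5294/988 = 0.70463816
  Public: (8173/37175)²·(1−1403/8173)·4566/1403 = 0.13030061
  → Var(ȳ_str) = 0.91223661.
Var(ȳ_srs) = (1 − 5378/37175)·4748/5378 = 0.75513584.
deff = 0.91223661 / 0.75513584 = 1.2080.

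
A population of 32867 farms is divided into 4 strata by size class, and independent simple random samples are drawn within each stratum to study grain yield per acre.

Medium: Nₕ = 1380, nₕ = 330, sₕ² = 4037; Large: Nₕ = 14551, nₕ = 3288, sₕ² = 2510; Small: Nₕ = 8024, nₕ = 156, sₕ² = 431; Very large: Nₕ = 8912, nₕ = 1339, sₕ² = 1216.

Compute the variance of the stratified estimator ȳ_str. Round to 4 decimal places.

Var(ȳ_str) = Σₕ Wₕ²(1 − fₕ)sₕ²/nₕ with Wₕ = Nₕ/N, N = 32867.
Medium: Wₕ = 0.04198740; term = 0.04198740²·(1 − 0.23913043)·4037/330 = 0.016409414.
Large: Wₕ = 0.44272370; term = 0.44272370²·(1 − 0.22596385)·2510/3288 = 0.11581604.
Small: Wₕ = 0.24413546; term = 0.24413546²·(1 − 0.01944167)·431/156 = 0.1614685.
Very large: Wₕ = 0.27115344; term = 0.27115344²·(1 − 0.15024686)·1216/1339 = 0.056738259.
Sum = 0.35043221.

0.3504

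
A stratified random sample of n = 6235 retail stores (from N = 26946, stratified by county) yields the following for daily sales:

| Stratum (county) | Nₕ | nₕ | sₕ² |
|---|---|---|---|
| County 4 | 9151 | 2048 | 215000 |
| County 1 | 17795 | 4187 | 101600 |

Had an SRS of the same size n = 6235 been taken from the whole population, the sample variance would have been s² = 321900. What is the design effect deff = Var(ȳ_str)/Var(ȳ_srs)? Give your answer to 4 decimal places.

Var(ȳ_str) = Σ Wₕ²(1−fₕ)sₕ²/nₕ with Wₕ = Nₕ/26946:
  County 4: (9151/26946)²·(1−2048/9151)·215000/2048 = 9.397888
  County 1: (17795/26946)²·(1−4187/17795)·101600/4187 = 8.0927184
  → Var(ȳ_str) = 17.490606.
Var(ȳ_srs) = (1 − 6235/26946)·321900/6235 = 39.681793.
deff = 17.490606 / 39.681793 = 0.4408.

0.4408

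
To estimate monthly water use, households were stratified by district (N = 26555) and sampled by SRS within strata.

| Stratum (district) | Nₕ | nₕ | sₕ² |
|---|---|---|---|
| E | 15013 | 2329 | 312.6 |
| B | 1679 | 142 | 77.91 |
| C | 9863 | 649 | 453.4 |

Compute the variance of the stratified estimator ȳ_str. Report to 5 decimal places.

0.12829

Var(ȳ_str) = Σₕ Wₕ²(1 − fₕ)sₕ²/nₕ with Wₕ = Nₕ/N, N = 26555.
E: Wₕ = 0.56535492; term = 0.56535492²·(1 − 0.15513222)·312.6/2329 = 0.036245208.
B: Wₕ = 0.06322726; term = 0.06322726²·(1 − 0.08457415)·77.91/142 = 0.0020078756.
C: Wₕ = 0.37141781; term = 0.37141781²·(1 − 0.06580148)·453.4/649 = 0.090032943.
Sum = 0.12828603.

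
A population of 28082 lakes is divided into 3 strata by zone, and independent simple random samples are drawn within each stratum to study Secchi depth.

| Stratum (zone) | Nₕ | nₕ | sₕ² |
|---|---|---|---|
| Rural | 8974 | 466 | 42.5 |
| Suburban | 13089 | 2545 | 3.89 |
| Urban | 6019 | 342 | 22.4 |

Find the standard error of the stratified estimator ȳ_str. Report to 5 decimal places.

0.10925

Var(ȳ_str) = Σₕ Wₕ²(1 − fₕ)sₕ²/nₕ with Wₕ = Nₕ/N, N = 28082.
Rural: Wₕ = 0.31956413; term = 0.31956413²·(1 − 0.05192779)·42.5/466 = 0.0088299957.
Suburban: Wₕ = 0.46609928; term = 0.46609928²·(1 − 0.19443808)·3.89/2545 = 2.674962 × 10^-4.
Urban: Wₕ = 0.21433659; term = 0.21433659²·(1 − 0.05682007)·22.4/342 = 0.0028379784.
Sum = 0.01193547.
SE = √(0.01193547) = 0.10925.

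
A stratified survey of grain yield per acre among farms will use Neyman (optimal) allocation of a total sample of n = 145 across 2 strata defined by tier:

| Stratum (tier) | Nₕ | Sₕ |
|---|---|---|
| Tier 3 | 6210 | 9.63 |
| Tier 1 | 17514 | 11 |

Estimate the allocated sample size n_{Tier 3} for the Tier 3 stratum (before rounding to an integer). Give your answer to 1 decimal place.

Neyman allocation: nₕ = n·NₕSₕ / Σⱼ NⱼSⱼ.
Σ NⱼSⱼ = 6210·9.63 + 17514·11 = 252456.3.
n_{Tier 3} = 145·6210·9.63 / 252456.3 = 34.3.

34.3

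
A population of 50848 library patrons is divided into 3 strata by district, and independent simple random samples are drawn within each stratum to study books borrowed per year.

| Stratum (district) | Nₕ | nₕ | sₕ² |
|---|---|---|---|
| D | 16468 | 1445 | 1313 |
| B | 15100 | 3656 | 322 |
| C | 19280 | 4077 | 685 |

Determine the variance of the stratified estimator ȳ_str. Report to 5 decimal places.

0.11188

Var(ȳ_str) = Σₕ Wₕ²(1 − fₕ)sₕ²/nₕ with Wₕ = Nₕ/N, N = 50848.
D: Wₕ = 0.32386721; term = 0.32386721²·(1 − 0.08774593)·1313/1445 = 0.086945409.
B: Wₕ = 0.29696350; term = 0.29696350²·(1 − 0.24211921)·322/3656 = 0.0058864943.
C: Wₕ = 0.37916929; term = 0.37916929²·(1 − 0.21146266)·685/4077 = 0.01904752.
Sum = 0.11187942.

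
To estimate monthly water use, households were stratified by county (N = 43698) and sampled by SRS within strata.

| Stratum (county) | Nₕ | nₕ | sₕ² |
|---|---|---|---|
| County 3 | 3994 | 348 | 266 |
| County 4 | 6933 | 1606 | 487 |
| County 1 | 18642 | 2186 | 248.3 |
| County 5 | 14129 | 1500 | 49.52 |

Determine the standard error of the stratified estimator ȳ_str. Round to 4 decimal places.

Var(ȳ_str) = Σₕ Wₕ²(1 − fₕ)sₕ²/nₕ with Wₕ = Nₕ/N, N = 43698.
County 3: Wₕ = 0.09140006; term = 0.09140006²·(1 − 0.08713070)·266/348 = 0.0058291334.
County 4: Wₕ = 0.15865715; term = 0.15865715²·(1 − 0.23164575)·487/1606 = 0.0058649484.
County 1: Wₕ = 0.42660991; term = 0.42660991²·(1 − 0.11726210)·248.3/2186 = 0.018248208.
County 5: Wₕ = 0.32333288; term = 0.32333288²·(1 − 0.10616463)·49.52/1500 = 0.0030849395.
Sum = 0.033027229.
SE = √(0.033027229) = 0.1817.

0.1817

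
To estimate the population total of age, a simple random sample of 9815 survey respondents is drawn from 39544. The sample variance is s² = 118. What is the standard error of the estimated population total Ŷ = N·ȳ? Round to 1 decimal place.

3759.5

Var(Ŷ) = N²·Var(ȳ) = N²·(1 − n/N)·s²/n.
f = 9815/39544 = 0.24820453; Var(ȳ) = 0.75179547·118/9815 = 0.0090383969.
Var(Ŷ) = 39544² · 0.0090383969 = 1.4133594 × 10^7.
SE(Ŷ) = √(1.4133594 × 10^7) = 3759.5.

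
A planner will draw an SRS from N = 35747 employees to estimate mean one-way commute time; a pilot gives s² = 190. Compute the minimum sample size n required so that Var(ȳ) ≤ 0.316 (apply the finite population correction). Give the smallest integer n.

592

Without fpc, n₀ = s²/D = 190/0.316 = 601.2658.
With fpc, (1 − n/N)·s²/n ≤ D requires n ≥ n₀/(1 + n₀/N) = 601.2658/(1 + 601.2658/35747) = 591.3198.
Rounding up, n = 592.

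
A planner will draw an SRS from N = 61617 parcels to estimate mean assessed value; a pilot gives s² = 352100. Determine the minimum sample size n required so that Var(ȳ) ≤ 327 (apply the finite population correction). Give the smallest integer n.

1059

Without fpc, n₀ = s²/D = 352100/327 = 1076.7584.
With fpc, (1 − n/N)·s²/n ≤ D requires n ≥ n₀/(1 + n₀/N) = 1076.7584/(1 + 1076.7584/61617) = 1058.2652.
Rounding up, n = 1059.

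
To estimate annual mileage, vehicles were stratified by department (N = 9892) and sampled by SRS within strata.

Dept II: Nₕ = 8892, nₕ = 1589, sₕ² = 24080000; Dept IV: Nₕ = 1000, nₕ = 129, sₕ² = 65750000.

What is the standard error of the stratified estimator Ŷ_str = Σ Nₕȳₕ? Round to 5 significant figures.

1.1950 × 10^6

Var(Ŷ_str) = Σₕ Nₕ²(1 − fₕ)sₕ²/nₕ.
Dept II: 8892²·(1 − 1589/8892)·24080000/1589 = 9.8408665 × 10^11.
Dept IV: 1000²·(1 − 129/1000)·65750000/129 = 4.4393992 × 10^11.
Sum = 1.4280266 × 10^12.
SE = √(1.4280266 × 10^12) = 1.1950 × 10^6.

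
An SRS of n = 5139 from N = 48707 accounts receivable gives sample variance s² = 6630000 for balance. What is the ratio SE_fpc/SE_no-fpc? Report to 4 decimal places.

f = n/N = 5139/48707 = 0.10550845.
SE_no-fpc = √(s²/n) = 35.918439; SE_fpc = √((1−f)s²/n) = 33.970785.
Ratio = √(1−f) = 0.94577563.

0.9458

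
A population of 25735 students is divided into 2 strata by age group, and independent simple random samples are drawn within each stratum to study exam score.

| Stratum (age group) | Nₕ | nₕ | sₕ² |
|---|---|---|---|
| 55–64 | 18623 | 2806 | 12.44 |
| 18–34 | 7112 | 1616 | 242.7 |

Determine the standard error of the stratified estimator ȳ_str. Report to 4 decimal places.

Var(ȳ_str) = Σₕ Wₕ²(1 − fₕ)sₕ²/nₕ with Wₕ = Nₕ/N, N = 25735.
55–64: Wₕ = 0.72364484; term = 0.72364484²·(1 − 0.15067390)·12.44/2806 = 0.0019717785.
18–34: Wₕ = 0.27635516; term = 0.27635516²·(1 − 0.22722160)·242.7/1616 = 0.0088637714.
Sum = 0.01083555.
SE = √(0.01083555) = 0.1041.

0.1041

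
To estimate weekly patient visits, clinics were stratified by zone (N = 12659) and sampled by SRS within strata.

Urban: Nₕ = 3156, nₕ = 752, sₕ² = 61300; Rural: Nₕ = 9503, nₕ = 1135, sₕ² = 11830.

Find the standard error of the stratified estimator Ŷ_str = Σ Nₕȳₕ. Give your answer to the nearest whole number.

38043

Var(Ŷ_str) = Σₕ Nₕ²(1 − fₕ)sₕ²/nₕ.
Urban: 3156²·(1 − 752/3156)·61300/752 = 6.1846353 × 10^8.
Rural: 9503²·(1 − 1135/9503)·11830/1135 = 8.2884111 × 10^8.
Sum = 1.4473046 × 10^9.
SE = √(1.4473046 × 10^9) = 38043.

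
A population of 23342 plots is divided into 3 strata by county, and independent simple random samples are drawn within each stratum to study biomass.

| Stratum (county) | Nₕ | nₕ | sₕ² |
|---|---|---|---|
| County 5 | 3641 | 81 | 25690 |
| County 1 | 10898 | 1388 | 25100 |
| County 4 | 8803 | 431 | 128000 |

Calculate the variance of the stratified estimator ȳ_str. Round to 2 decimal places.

51.16

Var(ȳ_str) = Σₕ Wₕ²(1 − fₕ)sₕ²/nₕ with Wₕ = Nₕ/N, N = 23342.
County 5: Wₕ = 0.15598492; term = 0.15598492²·(1 − 0.02224664)·25690/81 = 7.54525.
County 1: Wₕ = 0.46688373; term = 0.46688373²·(1 − 0.12736282)·25100/1388 = 3.4398179.
County 4: Wₕ = 0.37713135; term = 0.37713135²·(1 − 0.04896058)·128000/431 = 40.171356.
Sum = 51.156424.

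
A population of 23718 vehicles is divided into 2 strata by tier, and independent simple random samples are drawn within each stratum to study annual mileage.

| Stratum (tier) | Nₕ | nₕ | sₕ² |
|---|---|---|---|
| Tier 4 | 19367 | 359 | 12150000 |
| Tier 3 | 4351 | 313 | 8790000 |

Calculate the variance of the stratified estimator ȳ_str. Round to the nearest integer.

Var(ȳ_str) = Σₕ Wₕ²(1 − fₕ)sₕ²/nₕ with Wₕ = Nₕ/N, N = 23718.
Tier 4: Wₕ = 0.81655283; term = 0.81655283²·(1 − 0.01853669)·12150000/359 = 22147.488.
Tier 3: Wₕ = 0.18344717; term = 0.18344717²·(1 − 0.07193749)·8790000/313 = 877.08929.
Sum = 23024.577.

23025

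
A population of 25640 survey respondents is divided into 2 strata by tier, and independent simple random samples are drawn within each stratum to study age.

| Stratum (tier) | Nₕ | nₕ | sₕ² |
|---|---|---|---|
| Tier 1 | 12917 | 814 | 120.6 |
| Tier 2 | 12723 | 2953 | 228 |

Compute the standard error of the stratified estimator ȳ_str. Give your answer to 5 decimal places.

Var(ȳ_str) = Σₕ Wₕ²(1 − fₕ)sₕ²/nₕ with Wₕ = Nₕ/N, N = 25640.
Tier 1: Wₕ = 0.50378315; term = 0.50378315²·(1 − 0.06301773)·120.6/814 = 0.035232345.
Tier 2: Wₕ = 0.49621685; term = 0.49621685²·(1 − 0.23209935)·228/2953 = 0.014598877.
Sum = 0.049831222.
SE = √(0.049831222) = 0.22323.

0.22323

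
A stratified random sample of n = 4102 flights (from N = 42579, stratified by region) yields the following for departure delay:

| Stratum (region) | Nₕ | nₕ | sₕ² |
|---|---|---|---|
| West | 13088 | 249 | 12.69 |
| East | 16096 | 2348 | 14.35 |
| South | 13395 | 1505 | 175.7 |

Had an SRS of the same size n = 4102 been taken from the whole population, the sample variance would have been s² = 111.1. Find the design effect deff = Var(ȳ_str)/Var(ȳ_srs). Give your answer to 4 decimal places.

Var(ȳ_str) = Σ Wₕ²(1−fₕ)sₕ²/nₕ with Wₕ = Nₕ/42579:
  West: (13088/42579)²·(1−249/13088)·12.69/249 = 0.0047236297
  East: (16096/42579)²·(1−2348/16096)·14.35/2348 = 7.4596831 × 10^-4
  South: (13395/42579)²·(1−1505/13395)·175.7/1505 = 0.010255785
  → Var(ȳ_str) = 0.015725383.
Var(ȳ_srs) = (1 − 4102/42579)·111.1/4102 = 0.024475082.
deff = 0.015725383 / 0.024475082 = 0.6425.

0.6425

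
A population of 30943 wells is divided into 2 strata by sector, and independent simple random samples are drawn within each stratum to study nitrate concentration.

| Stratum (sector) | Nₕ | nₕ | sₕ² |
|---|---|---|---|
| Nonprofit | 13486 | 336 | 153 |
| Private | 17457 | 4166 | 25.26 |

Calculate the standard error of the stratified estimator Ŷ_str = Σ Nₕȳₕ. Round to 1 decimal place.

Var(Ŷ_str) = Σₕ Nₕ²(1 − fₕ)sₕ²/nₕ.
Nonprofit: 13486²·(1 − 336/13486)·153/336 = 8.0753446 × 10^7.
Private: 17457²·(1 − 4166/17457)·25.26/4166 = 1.4068291 × 10^6.
Sum = 8.2160275 × 10^7.
SE = √(8.2160275 × 10^7) = 9064.2.

9064.2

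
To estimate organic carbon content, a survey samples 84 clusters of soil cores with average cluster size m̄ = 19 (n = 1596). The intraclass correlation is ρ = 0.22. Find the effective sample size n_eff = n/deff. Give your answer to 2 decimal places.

321.77

deff = 1 + (19 − 1)·0.22 = 1 + 3.96 = 4.96.
n_eff = 1596 / 4.96 = 321.77.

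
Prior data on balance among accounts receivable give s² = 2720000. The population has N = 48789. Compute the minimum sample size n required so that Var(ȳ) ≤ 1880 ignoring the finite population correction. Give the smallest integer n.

Without fpc, n₀ = s²/D = 2720000/1880 = 1446.8085.
Rounding up, n = 1447.

1447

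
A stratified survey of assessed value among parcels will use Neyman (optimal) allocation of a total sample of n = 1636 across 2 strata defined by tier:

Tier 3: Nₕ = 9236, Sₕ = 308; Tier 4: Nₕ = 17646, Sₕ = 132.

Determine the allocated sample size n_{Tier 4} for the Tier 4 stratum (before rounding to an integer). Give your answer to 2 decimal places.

736.51

Neyman allocation: nₕ = n·NₕSₕ / Σⱼ NⱼSⱼ.
Σ NⱼSⱼ = 9236·308 + 17646·132 = 5.17396 × 10^6.
n_{Tier 4} = 1636·17646·132 / (5.17396 × 10^6) = 736.51.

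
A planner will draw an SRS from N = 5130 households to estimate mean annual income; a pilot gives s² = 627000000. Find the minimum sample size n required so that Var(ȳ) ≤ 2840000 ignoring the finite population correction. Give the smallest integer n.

221

Without fpc, n₀ = s²/D = 627000000/2840000 = 220.7746.
Rounding up, n = 221.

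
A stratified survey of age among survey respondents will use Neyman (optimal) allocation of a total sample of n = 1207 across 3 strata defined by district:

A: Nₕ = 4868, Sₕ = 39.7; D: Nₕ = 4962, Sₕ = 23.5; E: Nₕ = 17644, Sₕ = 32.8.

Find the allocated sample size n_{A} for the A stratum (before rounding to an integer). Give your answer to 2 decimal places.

262.51

Neyman allocation: nₕ = n·NₕSₕ / Σⱼ NⱼSⱼ.
Σ NⱼSⱼ = 4868·39.7 + 4962·23.5 + 17644·32.8 = 888589.8.
n_{A} = 1207·4868·39.7 / 888589.8 = 262.51.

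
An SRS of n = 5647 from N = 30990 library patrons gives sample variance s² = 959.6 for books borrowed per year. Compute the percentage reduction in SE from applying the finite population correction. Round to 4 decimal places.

9.5688

f = n/N = 5647/30990 = 0.18222007.
SE_no-fpc = √(s²/n) = 0.4122268; SE_fpc = √((1−f)s²/n) = 0.37278158.
Ratio = √(1−f) = 0.90431185. Reduction = 100·(1 − 0.90431185) = 9.5688%.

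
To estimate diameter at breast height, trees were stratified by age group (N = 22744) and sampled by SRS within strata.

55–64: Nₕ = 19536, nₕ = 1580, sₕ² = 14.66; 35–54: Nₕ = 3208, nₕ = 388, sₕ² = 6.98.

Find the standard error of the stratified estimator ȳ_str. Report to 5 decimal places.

0.08128

Var(ȳ_str) = Σₕ Wₕ²(1 − fₕ)sₕ²/nₕ with Wₕ = Nₕ/N, N = 22744.
55–64: Wₕ = 0.85895181; term = 0.85895181²·(1 − 0.08087633)·14.66/1580 = 0.0062919959.
35–54: Wₕ = 0.14104819; term = 0.14104819²·(1 − 0.12094763)·6.98/388 = 3.1461069 × 10^-4.
Sum = 0.0066066066.
SE = √(0.0066066066) = 0.08128.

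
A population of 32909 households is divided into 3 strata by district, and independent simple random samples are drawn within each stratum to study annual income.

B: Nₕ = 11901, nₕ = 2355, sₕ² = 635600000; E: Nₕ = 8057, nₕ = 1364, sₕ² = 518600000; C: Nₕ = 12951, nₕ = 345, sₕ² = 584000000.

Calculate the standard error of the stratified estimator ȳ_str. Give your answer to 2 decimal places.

549.93

Var(ȳ_str) = Σₕ Wₕ²(1 − fₕ)sₕ²/nₕ with Wₕ = Nₕ/N, N = 32909.
B: Wₕ = 0.36163360; term = 0.36163360²·(1 − 0.19788253)·635600000/2355 = 28311.866.
E: Wₕ = 0.24482664; term = 0.24482664²·(1 − 0.16929378)·518600000/1364 = 18931.41.
C: Wₕ = 0.39353976; term = 0.39353976²·(1 − 0.02663887)·584000000/345 = 255179.03.
Sum = 302422.31.
SE = √(302422.31) = 549.93.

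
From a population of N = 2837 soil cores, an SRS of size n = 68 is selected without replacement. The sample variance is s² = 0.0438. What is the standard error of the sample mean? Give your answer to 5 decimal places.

0.02507

Under SRS without replacement, Var(ȳ) = (1 − f)·s²/n with f = n/N = 68/2837 = 0.02396898.
Var(ȳ) = (1 − 0.02396898)·0.0438/68 = 0.97603102·6.4411765 × 10^-4 = 6.286788 × 10^-4.
SE(ȳ) = √(6.286788 × 10^-4) = 0.02507.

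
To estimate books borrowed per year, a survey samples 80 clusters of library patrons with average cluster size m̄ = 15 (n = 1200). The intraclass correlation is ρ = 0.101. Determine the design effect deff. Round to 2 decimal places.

deff = 1 + (15 − 1)·0.101 = 1 + 1.414 = 2.414.

2.41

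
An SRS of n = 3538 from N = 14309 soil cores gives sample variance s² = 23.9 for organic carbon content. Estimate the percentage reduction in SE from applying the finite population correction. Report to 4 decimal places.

13.2392

f = n/N = 3538/14309 = 0.24725697.
SE_no-fpc = √(s²/n) = 0.0821902; SE_fpc = √((1−f)s²/n) = 0.071308846.
Ratio = √(1−f) = 0.86760765. Reduction = 100·(1 − 0.86760765) = 13.2392%.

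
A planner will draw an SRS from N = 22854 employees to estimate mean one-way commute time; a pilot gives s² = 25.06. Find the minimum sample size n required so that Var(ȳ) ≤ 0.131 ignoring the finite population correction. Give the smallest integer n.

Without fpc, n₀ = s²/D = 25.06/0.131 = 191.2977.
Rounding up, n = 192.

192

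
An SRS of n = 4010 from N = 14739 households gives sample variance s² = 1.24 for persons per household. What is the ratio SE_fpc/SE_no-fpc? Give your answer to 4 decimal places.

f = n/N = 4010/14739 = 0.27206730.
SE_no-fpc = √(s²/n) = 0.01758485; SE_fpc = √((1−f)s²/n) = 0.015003213.
Ratio = √(1−f) = 0.85318972.

0.8532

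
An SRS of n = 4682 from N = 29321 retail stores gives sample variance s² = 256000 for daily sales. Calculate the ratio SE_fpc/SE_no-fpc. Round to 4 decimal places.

f = n/N = 4682/29321 = 0.15968077.
SE_no-fpc = √(s²/n) = 7.3944228; SE_fpc = √((1−f)s²/n) = 6.7783881.
Ratio = √(1−f) = 0.91668927.

0.9167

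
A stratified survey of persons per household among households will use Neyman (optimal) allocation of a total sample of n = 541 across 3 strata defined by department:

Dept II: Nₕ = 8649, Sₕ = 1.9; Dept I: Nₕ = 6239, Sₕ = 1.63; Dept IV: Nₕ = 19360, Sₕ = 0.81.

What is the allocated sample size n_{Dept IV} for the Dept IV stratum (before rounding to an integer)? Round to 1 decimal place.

200.6

Neyman allocation: nₕ = n·NₕSₕ / Σⱼ NⱼSⱼ.
Σ NⱼSⱼ = 8649·1.9 + 6239·1.63 + 19360·0.81 = 42284.27.
n_{Dept IV} = 541·19360·0.81 / 42284.27 = 200.6.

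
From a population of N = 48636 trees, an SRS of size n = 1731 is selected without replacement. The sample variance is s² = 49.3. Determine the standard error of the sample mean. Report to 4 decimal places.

Under SRS without replacement, Var(ȳ) = (1 − f)·s²/n with f = n/N = 1731/48636 = 0.03559092.
Var(ȳ) = (1 − 0.03559092)·49.3/1731 = 0.96440908·0.028480647 = 0.027466995.
SE(ȳ) = √(0.027466995) = 0.1657.

0.1657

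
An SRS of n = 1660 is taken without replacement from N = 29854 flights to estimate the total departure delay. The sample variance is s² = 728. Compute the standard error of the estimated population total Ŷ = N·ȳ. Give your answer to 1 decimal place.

Var(Ŷ) = N²·Var(ȳ) = N²·(1 − n/N)·s²/n.
f = 1660/29854 = 0.05560394; Var(ȳ) = 0.94439606·728/1660 = 0.41416887.
Var(Ŷ) = 29854² · 0.41416887 = 3.6913269 × 10^8.
SE(Ŷ) = √(3.6913269 × 10^8) = 19212.8.

19212.8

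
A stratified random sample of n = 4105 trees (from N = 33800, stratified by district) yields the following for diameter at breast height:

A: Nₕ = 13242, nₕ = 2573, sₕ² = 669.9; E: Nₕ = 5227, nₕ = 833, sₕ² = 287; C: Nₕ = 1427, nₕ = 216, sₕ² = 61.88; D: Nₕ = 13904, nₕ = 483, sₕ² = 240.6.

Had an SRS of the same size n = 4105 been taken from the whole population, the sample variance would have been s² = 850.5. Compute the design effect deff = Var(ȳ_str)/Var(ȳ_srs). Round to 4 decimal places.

Var(ȳ_str) = Σ Wₕ²(1−fₕ)sₕ²/nₕ with Wₕ = Nₕ/33800:
  A: (13242/33800)²·(1−2573/13242)·669.9/2573 = 0.032196902
  E: (5227/33800)²·(1−833/5227)·287/833 = 0.0069265352
  C: (1427/33800)²·(1−216/1427)·61.88/216 = 4.3334249 × 10^-4
  D: (13904/33800)²·(1−483/13904)·240.6/483 = 0.081365393
  → Var(ȳ_str) = 0.12092217.
Var(ȳ_srs) = (1 − 4105/33800)·850.5/4105 = 0.18202364.
deff = 0.12092217 / 0.18202364 = 0.6643.

0.6643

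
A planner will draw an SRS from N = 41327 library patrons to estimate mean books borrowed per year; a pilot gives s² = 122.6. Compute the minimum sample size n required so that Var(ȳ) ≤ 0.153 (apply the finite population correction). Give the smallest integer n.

Without fpc, n₀ = s²/D = 122.6/0.153 = 801.3072.
With fpc, (1 − n/N)·s²/n ≤ D requires n ≥ n₀/(1 + n₀/N) = 801.3072/(1 + 801.3072/41327) = 786.0658.
Rounding up, n = 787.

787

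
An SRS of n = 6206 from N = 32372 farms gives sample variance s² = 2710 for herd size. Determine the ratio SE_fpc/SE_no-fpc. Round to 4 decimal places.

f = n/N = 6206/32372 = 0.19170888.
SE_no-fpc = √(s²/n) = 0.66081328; SE_fpc = √((1−f)s²/n) = 0.59410425.
Ratio = √(1−f) = 0.89905012.

0.8991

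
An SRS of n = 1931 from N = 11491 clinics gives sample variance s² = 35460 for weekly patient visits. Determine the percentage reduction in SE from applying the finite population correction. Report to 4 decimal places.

f = n/N = 1931/11491 = 0.16804456.
SE_no-fpc = √(s²/n) = 4.2852704; SE_fpc = √((1−f)s²/n) = 3.9086633.
Ratio = √(1−f) = 0.91211592. Reduction = 100·(1 − 0.91211592) = 8.7884%.

8.7884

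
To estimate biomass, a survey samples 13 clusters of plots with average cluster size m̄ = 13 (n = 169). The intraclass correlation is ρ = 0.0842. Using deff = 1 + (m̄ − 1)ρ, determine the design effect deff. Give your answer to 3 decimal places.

deff = 1 + (13 − 1)·0.0842 = 1 + 1.0104 = 2.0104.

2.010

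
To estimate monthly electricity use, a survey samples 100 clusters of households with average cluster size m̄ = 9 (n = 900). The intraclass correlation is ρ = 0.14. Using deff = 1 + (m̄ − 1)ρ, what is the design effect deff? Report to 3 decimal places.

2.120

deff = 1 + (9 − 1)·0.14 = 1 + 1.12 = 2.12.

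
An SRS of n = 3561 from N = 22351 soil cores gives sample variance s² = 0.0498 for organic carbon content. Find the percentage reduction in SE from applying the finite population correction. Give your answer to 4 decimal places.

8.3115

f = n/N = 3561/22351 = 0.15932173.
SE_no-fpc = √(s²/n) = 0.0037396304; SE_fpc = √((1−f)s²/n) = 0.0034288114.
Ratio = √(1−f) = 0.91688509. Reduction = 100·(1 − 0.91688509) = 8.3115%.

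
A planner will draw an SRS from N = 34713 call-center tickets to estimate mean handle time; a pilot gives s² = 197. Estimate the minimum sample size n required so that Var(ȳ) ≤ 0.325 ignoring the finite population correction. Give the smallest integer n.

607

Without fpc, n₀ = s²/D = 197/0.325 = 606.1538.
Rounding up, n = 607.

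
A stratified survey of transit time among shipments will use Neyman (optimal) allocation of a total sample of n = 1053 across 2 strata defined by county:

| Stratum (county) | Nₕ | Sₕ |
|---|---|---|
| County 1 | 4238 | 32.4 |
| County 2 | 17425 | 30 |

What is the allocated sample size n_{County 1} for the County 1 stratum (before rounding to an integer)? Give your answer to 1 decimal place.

219.1

Neyman allocation: nₕ = n·NₕSₕ / Σⱼ NⱼSⱼ.
Σ NⱼSⱼ = 4238·32.4 + 17425·30 = 660061.2.
n_{County 1} = 1053·4238·32.4 / 660061.2 = 219.1.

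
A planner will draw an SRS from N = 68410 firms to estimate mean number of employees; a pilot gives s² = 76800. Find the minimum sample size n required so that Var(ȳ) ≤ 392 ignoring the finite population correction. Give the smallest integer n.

196

Without fpc, n₀ = s²/D = 76800/392 = 195.9184.
Rounding up, n = 196.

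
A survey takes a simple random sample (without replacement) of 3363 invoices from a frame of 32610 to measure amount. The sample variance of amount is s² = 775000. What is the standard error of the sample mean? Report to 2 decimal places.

14.38

Under SRS without replacement, Var(ȳ) = (1 − f)·s²/n with f = n/N = 3363/32610 = 0.10312787.
Var(ȳ) = (1 − 0.10312787)·775000/3363 = 0.89687213·230.449 = 206.68329.
SE(ȳ) = √(206.68329) = 14.38.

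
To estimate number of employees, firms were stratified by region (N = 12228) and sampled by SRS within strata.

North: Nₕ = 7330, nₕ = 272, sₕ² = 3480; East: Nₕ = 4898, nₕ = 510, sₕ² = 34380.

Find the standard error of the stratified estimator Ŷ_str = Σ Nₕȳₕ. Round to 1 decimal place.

45942.9

Var(Ŷ_str) = Σₕ Nₕ²(1 − fₕ)sₕ²/nₕ.
North: 7330²·(1 − 272/7330)·3480/272 = 6.6190547 × 10^8.
East: 4898²·(1 − 510/4898)·34380/510 = 1.4488422 × 10^9.
Sum = 2.1107477 × 10^9.
SE = √(2.1107477 × 10^9) = 45942.9.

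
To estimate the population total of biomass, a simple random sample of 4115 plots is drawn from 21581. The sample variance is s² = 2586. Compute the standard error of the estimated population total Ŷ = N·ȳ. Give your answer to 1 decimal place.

Var(Ŷ) = N²·Var(ȳ) = N²·(1 − n/N)·s²/n.
f = 4115/21581 = 0.19067698; Var(ȳ) = 0.80932302·2586/4115 = 0.50860494.
Var(Ŷ) = 21581² · 0.50860494 = 2.3687744 × 10^8.
SE(Ŷ) = √(2.3687744 × 10^8) = 15390.8.

15390.8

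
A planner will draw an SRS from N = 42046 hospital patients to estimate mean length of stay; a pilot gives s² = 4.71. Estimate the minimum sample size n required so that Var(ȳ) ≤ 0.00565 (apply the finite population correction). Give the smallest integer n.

818

Without fpc, n₀ = s²/D = 4.71/0.00565 = 833.6283.
With fpc, (1 − n/N)·s²/n ≤ D requires n ≥ n₀/(1 + n₀/N) = 833.6283/(1 + 833.6283/42046) = 817.4216.
Rounding up, n = 818.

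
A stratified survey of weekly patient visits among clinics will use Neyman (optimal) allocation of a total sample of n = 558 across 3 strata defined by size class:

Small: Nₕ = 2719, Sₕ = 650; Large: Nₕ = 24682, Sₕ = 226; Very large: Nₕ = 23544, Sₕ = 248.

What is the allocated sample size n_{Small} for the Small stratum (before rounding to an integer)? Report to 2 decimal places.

Neyman allocation: nₕ = n·NₕSₕ / Σⱼ NⱼSⱼ.
Σ NⱼSⱼ = 2719·650 + 24682·226 + 23544·248 = 1.3184394 × 10^7.
n_{Small} = 558·2719·650 / (1.3184394 × 10^7) = 74.80.

74.80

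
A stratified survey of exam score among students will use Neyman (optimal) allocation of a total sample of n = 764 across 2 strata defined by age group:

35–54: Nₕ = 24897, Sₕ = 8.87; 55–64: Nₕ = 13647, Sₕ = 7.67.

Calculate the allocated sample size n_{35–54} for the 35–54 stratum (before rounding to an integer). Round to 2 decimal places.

518.32

Neyman allocation: nₕ = n·NₕSₕ / Σⱼ NⱼSⱼ.
Σ NⱼSⱼ = 24897·8.87 + 13647·7.67 = 325508.88.
n_{35–54} = 764·24897·8.87 / 325508.88 = 518.32.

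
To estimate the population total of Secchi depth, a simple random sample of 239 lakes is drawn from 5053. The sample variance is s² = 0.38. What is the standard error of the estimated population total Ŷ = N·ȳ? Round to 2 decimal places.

196.66

Var(Ŷ) = N²·Var(ȳ) = N²·(1 − n/N)·s²/n.
f = 239/5053 = 0.04729863; Var(ȳ) = 0.95270137·0.38/239 = 0.0015147553.
Var(Ŷ) = 5053² · 0.0015147553 = 38675.958.
SE(Ŷ) = √(38675.958) = 196.66.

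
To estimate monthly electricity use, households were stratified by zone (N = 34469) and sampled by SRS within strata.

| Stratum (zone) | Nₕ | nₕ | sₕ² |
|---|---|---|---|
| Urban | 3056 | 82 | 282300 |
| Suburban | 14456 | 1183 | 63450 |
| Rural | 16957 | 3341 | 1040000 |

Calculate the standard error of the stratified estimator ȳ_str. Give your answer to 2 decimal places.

Var(ȳ_str) = Σₕ Wₕ²(1 − fₕ)sₕ²/nₕ with Wₕ = Nₕ/N, N = 34469.
Urban: Wₕ = 0.08865938; term = 0.08865938²·(1 − 0.02683246)·282300/82 = 26.335039.
Suburban: Wₕ = 0.41939134; term = 0.41939134²·(1 − 0.08183453)·63450/1183 = 8.661772.
Rural: Wₕ = 0.49194929; term = 0.49194929²·(1 − 0.19702778)·1040000/3341 = 60.492016.
Sum = 95.488827.
SE = √(95.488827) = 9.77.

9.77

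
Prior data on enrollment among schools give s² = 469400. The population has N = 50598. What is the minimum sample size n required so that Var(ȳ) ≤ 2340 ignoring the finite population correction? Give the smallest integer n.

Without fpc, n₀ = s²/D = 469400/2340 = 200.5983.
Rounding up, n = 201.

201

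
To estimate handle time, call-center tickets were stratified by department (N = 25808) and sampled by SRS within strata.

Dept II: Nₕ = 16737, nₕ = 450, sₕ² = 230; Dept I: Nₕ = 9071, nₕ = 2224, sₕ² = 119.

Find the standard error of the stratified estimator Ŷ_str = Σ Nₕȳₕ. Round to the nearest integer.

11944

Var(Ŷ_str) = Σₕ Nₕ²(1 − fₕ)sₕ²/nₕ.
Dept II: 16737²·(1 − 450/16737)·230/450 = 1.393266 × 10^8.
Dept I: 9071²·(1 − 2224/9071)·119/2224 = 3.3232857 × 10^6.
Sum = 1.4264989 × 10^8.
SE = √(1.4264989 × 10^8) = 11944.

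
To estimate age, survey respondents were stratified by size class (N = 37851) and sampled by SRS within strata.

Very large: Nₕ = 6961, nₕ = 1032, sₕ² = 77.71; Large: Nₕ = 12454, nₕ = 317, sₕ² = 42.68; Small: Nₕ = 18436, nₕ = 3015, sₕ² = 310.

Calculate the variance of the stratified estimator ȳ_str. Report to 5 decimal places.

0.03678

Var(ȳ_str) = Σₕ Wₕ²(1 − fₕ)sₕ²/nₕ with Wₕ = Nₕ/N, N = 37851.
Very large: Wₕ = 0.18390531; term = 0.18390531²·(1 − 0.14825456)·77.71/1032 = 0.0021691799.
Large: Wₕ = 0.32902697; term = 0.32902697²·(1 − 0.02545367)·42.68/317 = 0.014204654.
Small: Wₕ = 0.48706771; term = 0.48706771²·(1 − 0.16353873)·310/3015 = 0.020403229.
Sum = 0.036777063.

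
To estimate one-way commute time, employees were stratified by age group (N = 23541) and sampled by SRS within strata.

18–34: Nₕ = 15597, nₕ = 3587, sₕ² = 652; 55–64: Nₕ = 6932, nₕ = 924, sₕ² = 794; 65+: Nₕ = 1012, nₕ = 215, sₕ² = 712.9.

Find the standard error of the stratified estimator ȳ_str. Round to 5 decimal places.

0.36172

Var(ȳ_str) = Σₕ Wₕ²(1 − fₕ)sₕ²/nₕ with Wₕ = Nₕ/N, N = 23541.
18–34: Wₕ = 0.66254620; term = 0.66254620²·(1 − 0.22998012)·652/3587 = 0.061439898.
55–64: Wₕ = 0.29446498; term = 0.29446498²·(1 − 0.13329486)·794/924 = 0.064578387.
65+: Wₕ = 0.04298883; term = 0.04298883²·(1 − 0.21245059)·712.9/215 = 0.0048259095.
Sum = 0.13084419.
SE = √(0.13084419) = 0.36172.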